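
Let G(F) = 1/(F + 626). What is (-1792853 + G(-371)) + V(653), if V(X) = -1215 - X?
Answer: -457653854/255 ≈ -1.7947e+6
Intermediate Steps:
G(F) = 1/(626 + F)
(-1792853 + G(-371)) + V(653) = (-1792853 + 1/(626 - 371)) + (-1215 - 1*653) = (-1792853 + 1/255) + (-1215 - 653) = (-1792853 + 1/255) - 1868 = -457177514/255 - 1868 = -457653854/255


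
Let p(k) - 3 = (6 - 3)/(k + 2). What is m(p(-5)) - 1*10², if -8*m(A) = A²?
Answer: -201/2 ≈ -100.50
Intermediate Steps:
p(k) = 3 + 3/(2 + k) (p(k) = 3 + (6 - 3)/(k + 2) = 3 + 3/(2 + k))
m(A) = -A²/8
m(p(-5)) - 1*10² = -9*(3 - 5)²/(2 - 5)²/8 - 1*10² = -(3*(-2)/(-3))²/8 - 1*100 = -(3*(-⅓)*(-2))²/8 - 100 = -⅛*2² - 100 = -⅛*4 - 100 = -½ - 100 = -201/2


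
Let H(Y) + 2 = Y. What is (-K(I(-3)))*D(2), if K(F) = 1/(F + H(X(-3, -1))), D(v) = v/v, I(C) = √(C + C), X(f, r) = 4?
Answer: I/(√6 - 2*I) ≈ -0.2 + 0.24495*I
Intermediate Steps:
I(C) = √2*√C (I(C) = √(2*C) = √2*√C)
H(Y) = -2 + Y
D(v) = 1
K(F) = 1/(2 + F) (K(F) = 1/(F + (-2 + 4)) = 1/(F + 2) = 1/(2 + F))
(-K(I(-3)))*D(2) = -1/(2 + √2*√(-3))*1 = -1/(2 + √2*(I*√3))*1 = -1/(2 + I*√6)*1 = -1/(2 + I*√6)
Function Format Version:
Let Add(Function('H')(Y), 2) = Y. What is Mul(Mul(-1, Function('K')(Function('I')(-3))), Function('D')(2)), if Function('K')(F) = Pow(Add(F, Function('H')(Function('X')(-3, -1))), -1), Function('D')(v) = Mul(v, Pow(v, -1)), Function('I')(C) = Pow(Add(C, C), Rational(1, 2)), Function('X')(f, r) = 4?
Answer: Mul(I, Pow(Add(Pow(6, Rational(1, 2)), Mul(-2, I)), -1)) ≈ Add(-0.20000, Mul(0.24495, I))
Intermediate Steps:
Function('I')(C) = Mul(Pow(2, Rational(1, 2)), Pow(C, Rational(1, 2))) (Function('I')(C) = Pow(Mul(2, C), Rational(1, 2)) = Mul(Pow(2, Rational(1, 2)), Pow(C, Rational(1, 2))))
Function('H')(Y) = Add(-2, Y)
Function('D')(v) = 1
Function('K')(F) = Pow(Add(2, F), -1) (Function('K')(F) = Pow(Add(F, Add(-2, 4)), -1) = Pow(Add(F, 2), -1) = Pow(Add(2, F), -1))
Mul(Mul(-1, Function('K')(Function('I')(-3))), Function('D')(2)) = Mul(Mul(-1, Pow(Add(2, Mul(Pow(2, Rational(1, 2)), Pow(-3, Rational(1, 2)))), -1)), 1) = Mul(Mul(-1, Pow(Add(2, Mul(Pow(2, Rational(1, 2)), Mul(I, Pow(3, Rational(1, 2))))), -1)), 1) = Mul(Mul(-1, Pow(Add(2, Mul(I, Pow(6, Rational(1, 2)))), -1)), 1) = Mul(-1, Pow(Add(2, Mul(I, Pow(6, Rational(1, 2)))), -1))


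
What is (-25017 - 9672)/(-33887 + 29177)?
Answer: 11563/1570 ≈ 7.3650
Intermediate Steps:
(-25017 - 9672)/(-33887 + 29177) = -34689/(-4710) = -34689*(-1/4710) = 11563/1570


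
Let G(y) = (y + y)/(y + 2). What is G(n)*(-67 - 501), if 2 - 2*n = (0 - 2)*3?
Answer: -2272/3 ≈ -757.33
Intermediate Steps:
n = 4 (n = 1 - (0 - 2)*3/2 = 1 - (-1)*3 = 1 - ½*(-6) = 1 + 3 = 4)
G(y) = 2*y/(2 + y) (G(y) = (2*y)/(2 + y) = 2*y/(2 + y))
G(n)*(-67 - 501) = (2*4/(2 + 4))*(-67 - 501) = (2*4/6)*(-568) = (2*4*(⅙))*(-568) = (4/3)*(-568) = -2272/3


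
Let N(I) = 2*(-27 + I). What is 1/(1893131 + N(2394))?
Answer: 1/1897865 ≈ 5.2691e-7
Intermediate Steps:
N(I) = -54 + 2*I
1/(1893131 + N(2394)) = 1/(1893131 + (-54 + 2*2394)) = 1/(1893131 + (-54 + 4788)) = 1/(1893131 + 4734) = 1/1897865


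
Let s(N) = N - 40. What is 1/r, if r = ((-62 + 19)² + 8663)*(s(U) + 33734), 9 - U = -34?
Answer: 1/354643344 ≈ 2.8197e-9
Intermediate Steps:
U = 43 (U = 9 - 1*(-34) = 9 + 34 = 43)
s(N) = -40 + N
r = 354643344 (r = ((-62 + 19)² + 8663)*((-40 + 43) + 33734) = ((-43)² + 8663)*(3 + 33734) = (1849 + 8663)*33737 = 10512*33737 = 354643344)
1/r = 1/354643344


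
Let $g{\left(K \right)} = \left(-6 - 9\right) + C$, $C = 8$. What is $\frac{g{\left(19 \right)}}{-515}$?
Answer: $\frac{7}{515} \approx 0.013592$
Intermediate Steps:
$g{\left(K \right)} = -7$ ($g{\left(K \right)} = \left(-6 - 9\right) + 8 = -15 + 8 = -7$)
$\frac{g{\left(19 \right)}}{-515} = - \frac{7}{-515} = \left(-7\right) \left(- \frac{1}{515}\right) = \frac{7}{515}$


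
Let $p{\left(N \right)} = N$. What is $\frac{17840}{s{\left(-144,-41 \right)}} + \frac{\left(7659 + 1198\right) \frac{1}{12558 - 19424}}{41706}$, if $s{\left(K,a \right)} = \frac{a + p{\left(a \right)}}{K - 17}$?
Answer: $\frac{411237838700383}{11740489236} \approx 35027.0$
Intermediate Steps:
$s{\left(K,a \right)} = \frac{2 a}{-17 + K}$ ($s{\left(K,a \right)} = \frac{a + a}{K - 17} = \frac{2 a}{-17 + K}$)
$\frac{17840}{s{\left(-144,-41 \right)}} + \frac{\left(7659 + 1198\right) \frac{1}{12558 - 19424}}{41706} = \frac{17840}{2 \left(-41\right) \frac{1}{-17 - 144}} + \frac{\left(7659 + 1198\right) \frac{1}{12558 - 19424}}{41706} = \frac{17840}{2 \left(-41\right) \frac{1}{-161}} + \frac{8857}{-6866} \cdot \frac{1}{41706} = \frac{17840}{2 \left(-41\right) \left(- \frac{1}{161}\right)} + 8857 \left(- \frac{1}{6866}\right) \frac{1}{41706} = \frac{17840}{\frac{82}{161}} - \frac{8857}{286353396} = 17840 \cdot \frac{161}{82} - \frac{8857}{286353396} = \frac{1436120}{41} - \frac{8857}{286353396} = \frac{411237838700383}{11740489236}$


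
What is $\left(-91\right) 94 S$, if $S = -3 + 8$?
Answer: $-42770$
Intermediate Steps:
$S = 5$
$\left(-91\right) 94 S = \left(-91\right) 94 \cdot 5 = \left(-8554\right) 5 = -42770$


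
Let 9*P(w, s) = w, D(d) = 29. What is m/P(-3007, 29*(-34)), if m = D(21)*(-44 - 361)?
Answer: 105705/3007 ≈ 35.153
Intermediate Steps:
P(w, s) = w/9
m = -11745 (m = 29*(-44 - 361) = 29*(-405) = -11745)
m/P(-3007, 29*(-34)) = -11745/((1/9)*(-3007)) = -11745/(-3007/9) = -11745*(-9/3007) = 105705/3007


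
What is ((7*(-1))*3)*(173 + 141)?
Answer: -6594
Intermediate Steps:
((7*(-1))*3)*(173 + 141) = -7*3*314 = -21*314 = -6594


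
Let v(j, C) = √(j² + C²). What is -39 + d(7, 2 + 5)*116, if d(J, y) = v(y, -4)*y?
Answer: -39 + 812*√65 ≈ 6507.6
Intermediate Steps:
v(j, C) = √(C² + j²)
d(J, y) = y*√(16 + y²) (d(J, y) = √((-4)² + y²)*y = √(16 + y²)*y = y*√(16 + y²))
-39 + d(7, 2 + 5)*116 = -39 + ((2 + 5)*√(16 + (2 + 5)²))*116 = -39 + (7*√(16 + 7²))*116 = -39 + (7*√(16 + 49))*116 = -39 + (7*√65)*116 = -39 + 812*√65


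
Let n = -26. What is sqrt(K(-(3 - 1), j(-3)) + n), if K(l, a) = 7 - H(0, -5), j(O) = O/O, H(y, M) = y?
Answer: I*sqrt(19) ≈ 4.3589*I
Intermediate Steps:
j(O) = 1
K(l, a) = 7 (K(l, a) = 7 - 1*0 = 7 + 0 = 7)
sqrt(K(-(3 - 1), j(-3)) + n) = sqrt(7 - 26) = sqrt(-19) = I*sqrt(19)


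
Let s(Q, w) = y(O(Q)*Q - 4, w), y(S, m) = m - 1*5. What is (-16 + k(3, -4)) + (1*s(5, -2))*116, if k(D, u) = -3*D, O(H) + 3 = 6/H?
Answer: -837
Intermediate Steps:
O(H) = -3 + 6/H
y(S, m) = -5 + m (y(S, m) = m - 5 = -5 + m)
s(Q, w) = -5 + w
(-16 + k(3, -4)) + (1*s(5, -2))*116 = (-16 - 3*3) + (1*(-5 - 2))*116 = (-16 - 9) + (1*(-7))*116 = -25 - 7*116 = -25 - 812 = -837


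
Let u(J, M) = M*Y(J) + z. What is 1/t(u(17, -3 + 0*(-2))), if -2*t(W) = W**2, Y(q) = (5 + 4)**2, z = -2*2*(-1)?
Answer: -2/57121 ≈ -3.5013e-5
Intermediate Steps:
z = 4 (z = -4*(-1) = 4)
Y(q) = 81 (Y(q) = 9**2 = 81)
u(J, M) = 4 + 81*M (u(J, M) = M*81 + 4 = 81*M + 4 = 4 + 81*M)
t(W) = -W**2/2
1/t(u(17, -3 + 0*(-2))) = 1/(-(4 + 81*(-3 + 0*(-2)))**2/2) = 1/(-(4 + 81*(-3 + 0))**2/2) = 1/(-(4 + 81*(-3))**2/2) = 1/(-(4 - 243)**2/2) = 1/(-1/2*(-239)**2) = 1/(-1/2*57121) = 1/(-57121/2) = -2/57121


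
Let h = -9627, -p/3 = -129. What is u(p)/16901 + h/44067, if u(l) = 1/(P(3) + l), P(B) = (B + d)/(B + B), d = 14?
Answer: -126856299617/580677307471 ≈ -0.21846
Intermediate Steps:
p = 387 (p = -3*(-129) = 387)
P(B) = (14 + B)/(2*B) (P(B) = (B + 14)/(B + B) = (14 + B)/((2*B)) = (14 + B)*(1/(2*B)) = (14 + B)/(2*B))
u(l) = 1/(17/6 + l) (u(l) = 1/((1/2)*(14 + 3)/3 + l) = 1/((1/2)*(1/3)*17 + l) = 1/(17/6 + l))
u(p)/16901 + h/44067 = (6/(17 + 6*387))/16901 - 9627/44067 = (6/(17 + 2322))*(1/16901) - 9627*1/44067 = (6/2339)*(1/16901) - 3209/14689 = 6/39531439 - 3209/14689 = -126856299617/580677307471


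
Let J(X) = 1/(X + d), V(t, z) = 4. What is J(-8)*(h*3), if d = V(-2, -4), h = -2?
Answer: 3/2 ≈ 1.5000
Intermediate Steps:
d = 4
J(X) = 1/(4 + X) (J(X) = 1/(X + 4) = 1/(4 + X))
J(-8)*(h*3) = (-2*3)/(4 - 8) = -6/(-4) = -1/4*(-6) = 3/2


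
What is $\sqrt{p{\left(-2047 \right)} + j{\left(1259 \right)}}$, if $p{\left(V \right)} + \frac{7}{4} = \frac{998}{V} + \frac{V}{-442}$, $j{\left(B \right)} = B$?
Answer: $\frac{\sqrt{1032597036650283}}{904774} \approx 35.516$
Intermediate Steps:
$p{\left(V \right)} = - \frac{7}{4} + \frac{998}{V} - \frac{V}{442}$ ($p{\left(V \right)} = - \frac{7}{4} + \left(\frac{998}{V} + \frac{V}{-442}\right) = - \frac{7}{4} + \left(\frac{998}{V} + V \left(- \frac{1}{442}\right)\right) = - \frac{7}{4} - \left(- \frac{998}{V} + \frac{V}{442}\right) = - \frac{7}{4} + \frac{998}{V} - \frac{V}{442}$)
$\sqrt{p{\left(-2047 \right)} + j{\left(1259 \right)}} = \sqrt{\left(- \frac{7}{4} + \frac{998}{-2047} - - \frac{2047}{442}\right) + 1259} = \sqrt{\left(- \frac{7}{4} + 998 \left(- \frac{1}{2047}\right) + \frac{2047}{442}\right) + 1259} = \sqrt{\left(- \frac{7}{4} - \frac{998}{2047} + \frac{2047}{442}\right) + 1259} = \sqrt{\frac{4331477}{1809548} + 1259} = \sqrt{\frac{2282552409}{1809548}} = \frac{\sqrt{1032597036650283}}{904774}$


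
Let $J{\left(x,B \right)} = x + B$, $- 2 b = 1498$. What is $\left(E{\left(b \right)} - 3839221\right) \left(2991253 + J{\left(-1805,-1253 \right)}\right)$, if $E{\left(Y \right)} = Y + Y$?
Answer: $-11476817312205$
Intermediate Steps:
$b = -749$ ($b = \left(- \frac{1}{2}\right) 1498 = -749$)
$E{\left(Y \right)} = 2 Y$
$J{\left(x,B \right)} = B + x$
$\left(E{\left(b \right)} - 3839221\right) \left(2991253 + J{\left(-1805,-1253 \right)}\right) = \left(2 \left(-749\right) - 3839221\right) \left(2991253 - 3058\right) = \left(-1498 - 3839221\right) \left(2991253 - 3058\right) = \left(-3840719\right) 2988195 = -11476817312205$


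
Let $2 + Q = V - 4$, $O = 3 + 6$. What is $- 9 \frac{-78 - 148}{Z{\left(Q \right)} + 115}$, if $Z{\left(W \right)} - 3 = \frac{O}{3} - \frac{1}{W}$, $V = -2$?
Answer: $\frac{5424}{323} \approx 16.793$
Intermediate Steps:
$O = 9$
$Q = -8$ ($Q = -2 - 6 = -8$)
$Z{\left(W \right)} = 6 - \frac{1}{W}$ ($Z{\left(W \right)} = 3 + \left(\frac{9}{3} - \frac{1}{W}\right) = 3 + \left(9 \cdot \frac{1}{3} - \frac{1}{W}\right) = 3 + \left(3 - \frac{1}{W}\right) = 6 - \frac{1}{W}$)
$- 9 \frac{-78 - 148}{Z{\left(Q \right)} + 115} = - 9 \frac{-78 - 148}{\left(6 - \frac{1}{-8}\right) + 115} = - 9 \left(- \frac{226}{\left(6 - - \frac{1}{8}\right) + 115}\right) = - 9 \left(- \frac{226}{\left(6 + \frac{1}{8}\right) + 115}\right) = - 9 \left(- \frac{226}{\frac{49}{8} + 115}\right) = - 9 \left(- \frac{226}{\frac{969}{8}}\right) = - 9 \left(\left(-226\right) \frac{8}{969}\right) = \left(-9\right) \left(- \frac{1808}{969}\right) = \frac{5424}{323}$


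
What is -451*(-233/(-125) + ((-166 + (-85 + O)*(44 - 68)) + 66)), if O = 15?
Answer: -89177583/125 ≈ -7.1342e+5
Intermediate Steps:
-451*(-233/(-125) + ((-166 + (-85 + O)*(44 - 68)) + 66)) = -451*(-233/(-125) + ((-166 + (-85 + 15)*(44 - 68)) + 66)) = -451*(-233*(-1/125) + ((-166 - 70*(-24)) + 66)) = -451*(233/125 + ((-166 + 1680) + 66)) = -451*(233/125 + (1514 + 66)) = -451*(233/125 + 1580) = -451*197733/125 = -89177583/125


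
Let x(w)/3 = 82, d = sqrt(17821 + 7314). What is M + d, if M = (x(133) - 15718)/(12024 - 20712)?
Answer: 967/543 + sqrt(25135) ≈ 160.32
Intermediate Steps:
d = sqrt(25135) ≈ 158.54
x(w) = 246 (x(w) = 3*82 = 246)
M = 967/543 (M = (246 - 15718)/(12024 - 20712) = -15472/(-8688) = -15472*(-1/8688) = 967/543 ≈ 1.7808)
M + d = 967/543 + sqrt(25135)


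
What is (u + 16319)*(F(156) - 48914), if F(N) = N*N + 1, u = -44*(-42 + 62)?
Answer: -379444303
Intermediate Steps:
u = -880 (u = -44*20 = -880)
F(N) = 1 + N**2 (F(N) = N**2 + 1 = 1 + N**2)
(u + 16319)*(F(156) - 48914) = (-880 + 16319)*((1 + 156**2) - 48914) = 15439*((1 + 24336) - 48914) = 15439*(24337 - 48914) = 15439*(-24577) = -379444303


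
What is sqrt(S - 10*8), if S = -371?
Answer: I*sqrt(451) ≈ 21.237*I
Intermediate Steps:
sqrt(S - 10*8) = sqrt(-371 - 10*8) = sqrt(-371 - 80) = sqrt(-451) = I*sqrt(451)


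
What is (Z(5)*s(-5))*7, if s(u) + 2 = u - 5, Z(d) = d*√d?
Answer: -420*√5 ≈ -939.15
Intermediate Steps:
Z(d) = d^(3/2)
s(u) = -7 + u (s(u) = -2 + (u - 5) = -2 + (-5 + u) = -7 + u)
(Z(5)*s(-5))*7 = (5^(3/2)*(-7 - 5))*7 = ((5*√5)*(-12))*7 = -60*√5*7 = -420*√5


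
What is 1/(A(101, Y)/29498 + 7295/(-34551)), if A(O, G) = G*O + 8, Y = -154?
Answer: -509592699/376158878 ≈ -1.3547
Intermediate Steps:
A(O, G) = 8 + G*O
1/(A(101, Y)/29498 + 7295/(-34551)) = 1/((8 - 154*101)/29498 + 7295/(-34551)) = 1/((8 - 15554)*(1/29498) + 7295*(-1/34551)) = 1/(-15546*1/29498 - 7295/34551) = 1/(-7773/14749 - 7295/34551) = 1/(-376158878/509592699) = -509592699/376158878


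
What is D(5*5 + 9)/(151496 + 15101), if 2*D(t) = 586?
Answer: 293/166597 ≈ 0.0017587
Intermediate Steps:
D(t) = 293 (D(t) = (½)*586 = 293)
D(5*5 + 9)/(151496 + 15101) = 293/(151496 + 15101) = 293/166597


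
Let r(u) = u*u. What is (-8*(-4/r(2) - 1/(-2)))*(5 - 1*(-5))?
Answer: 40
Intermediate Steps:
r(u) = u²
(-8*(-4/r(2) - 1/(-2)))*(5 - 1*(-5)) = (-8*(-4/(2²) - 1/(-2)))*(5 - 1*(-5)) = (-8*(-4/4 - 1*(-½)))*(5 + 5) = -8*(-4*¼ + ½)*10 = -8*(-1 + ½)*10 = -8*(-½)*10 = 4*10 = 40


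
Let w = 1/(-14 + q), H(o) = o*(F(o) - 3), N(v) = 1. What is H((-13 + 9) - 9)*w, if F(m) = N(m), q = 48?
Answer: 13/17 ≈ 0.76471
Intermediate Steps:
F(m) = 1
H(o) = -2*o (H(o) = o*(1 - 3) = o*(-2) = -2*o)
w = 1/34 (w = 1/(-14 + 48) = 1/34 ≈ 0.029412)
H((-13 + 9) - 9)*w = -2*((-13 + 9) - 9)*(1/34) = -2*(-4 - 9)*(1/34) = -2*(-13)*(1/34) = 26*(1/34) = 13/17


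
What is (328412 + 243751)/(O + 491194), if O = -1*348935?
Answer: 572163/142259 ≈ 4.0220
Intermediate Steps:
O = -348935
(328412 + 243751)/(O + 491194) = (328412 + 243751)/(-348935 + 491194) = 572163/142259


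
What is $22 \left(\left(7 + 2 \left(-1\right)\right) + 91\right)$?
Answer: $2112$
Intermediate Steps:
$22 \left(\left(7 + 2 \left(-1\right)\right) + 91\right) = 22 \left(\left(7 - 2\right) + 91\right) = 22 \left(5 + 91\right) = 22 \cdot 96 = 2112$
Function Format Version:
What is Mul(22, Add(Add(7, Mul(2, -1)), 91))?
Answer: 2112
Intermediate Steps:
Mul(22, Add(Add(7, Mul(2, -1)), 91)) = Mul(22, Add(Add(7, -2), 91)) = Mul(22, Add(5, 91)) = Mul(22, 96) = 2112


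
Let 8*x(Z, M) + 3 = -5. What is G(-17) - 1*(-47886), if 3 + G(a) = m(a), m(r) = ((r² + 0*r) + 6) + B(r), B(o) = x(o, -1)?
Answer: 48177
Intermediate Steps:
x(Z, M) = -1 (x(Z, M) = -3/8 + (⅛)*(-5) = -3/8 - 5/8 = -1)
B(o) = -1
m(r) = 5 + r² (m(r) = ((r² + 0*r) + 6) - 1 = ((r² + 0) + 6) - 1 = (r² + 6) - 1 = (6 + r²) - 1 = 5 + r²)
G(a) = 2 + a² (G(a) = -3 + (5 + a²) = 2 + a²)
G(-17) - 1*(-47886) = (2 + (-17)²) - 1*(-47886) = (2 + 289) + 47886 = 291 + 47886 = 48177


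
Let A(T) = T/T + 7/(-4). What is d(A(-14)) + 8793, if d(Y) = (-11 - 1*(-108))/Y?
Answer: 25991/3 ≈ 8663.7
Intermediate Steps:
A(T) = -¾ (A(T) = 1 + 7*(-¼) = 1 - 7/4 = -¾)
d(Y) = 97/Y (d(Y) = (-11 + 108)/Y = 97/Y)
d(A(-14)) + 8793 = 97/(-¾) + 8793 = 97*(-4/3) + 8793 = -388/3 + 8793 = 25991/3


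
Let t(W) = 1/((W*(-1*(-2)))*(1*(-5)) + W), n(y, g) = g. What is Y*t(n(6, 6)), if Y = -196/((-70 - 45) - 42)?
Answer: -98/4239 ≈ -0.023119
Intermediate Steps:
t(W) = -1/(9*W) (t(W) = 1/((W*2)*(-5) + W) = 1/((2*W)*(-5) + W) = 1/(-10*W + W) = 1/(-9*W) = -1/(9*W))
Y = 196/157 (Y = -196/(-115 - 42) = -196/(-157) = -196*(-1/157) = 196/157 ≈ 1.2484)
Y*t(n(6, 6)) = 196*(-1/9/6)/157 = 196*(-1/9*1/6)/157 = (196/157)*(-1/54) = -98/4239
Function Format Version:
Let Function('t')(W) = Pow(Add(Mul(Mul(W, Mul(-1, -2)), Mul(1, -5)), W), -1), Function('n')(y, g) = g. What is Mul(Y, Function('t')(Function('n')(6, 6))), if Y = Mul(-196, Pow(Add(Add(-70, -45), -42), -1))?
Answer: Rational(-98, 4239) ≈ -0.023119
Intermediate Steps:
Function('t')(W) = Mul(Rational(-1, 9), Pow(W, -1)) (Function('t')(W) = Pow(Add(Mul(Mul(W, 2), -5), W), -1) = Pow(Add(Mul(Mul(2, W), -5), W), -1) = Pow(Add(Mul(-10, W), W), -1) = Pow(Mul(-9, W), -1) = Mul(Rational(-1, 9), Pow(W, -1)))
Y = Rational(196, 157) (Y = Mul(-196, Pow(Add(-115, -42), -1)) = Mul(-196, Pow(-157, -1)) = Mul(-196, Rational(-1, 157)) = Rational(196, 157) ≈ 1.2484)
Mul(Y, Function('t')(Function('n')(6, 6))) = Mul(Rational(196, 157), Mul(Rational(-1, 9), Pow(6, -1))) = Mul(Rational(196, 157), Mul(Rational(-1, 9), Rational(1, 6))) = Mul(Rational(196, 157), Rational(-1, 54)) = Rational(-98, 4239)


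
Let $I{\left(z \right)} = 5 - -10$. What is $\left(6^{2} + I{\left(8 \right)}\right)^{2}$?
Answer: $2601$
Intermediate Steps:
$I{\left(z \right)} = 15$ ($I{\left(z \right)} = 5 + 10 = 15$)
$\left(6^{2} + I{\left(8 \right)}\right)^{2} = \left(6^{2} + 15\right)^{2} = \left(36 + 15\right)^{2} = 51^{2} = 2601$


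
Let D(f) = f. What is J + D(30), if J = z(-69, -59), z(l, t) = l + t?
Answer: -98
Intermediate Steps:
J = -128 (J = -69 - 59 = -128)
J + D(30) = -128 + 30 = -98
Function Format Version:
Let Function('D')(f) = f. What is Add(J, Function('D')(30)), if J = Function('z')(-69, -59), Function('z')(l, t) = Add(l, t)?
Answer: -98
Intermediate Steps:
J = -128 (J = Add(-69, -59) = -128)
Add(J, Function('D')(30)) = Add(-128, 30) = -98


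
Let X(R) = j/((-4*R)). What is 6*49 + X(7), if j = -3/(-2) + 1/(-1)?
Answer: 16463/56 ≈ 293.98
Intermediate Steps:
j = ½ (j = -3*(-½) + 1*(-1) = 3/2 - 1 = ½ ≈ 0.50000)
X(R) = -1/(8*R) (X(R) = 1/(2*((-4*R))) = (-1/(4*R))/2 = -1/(8*R))
6*49 + X(7) = 6*49 - ⅛/7 = 294 - ⅛*⅐ = 294 - 1/56 = 16463/56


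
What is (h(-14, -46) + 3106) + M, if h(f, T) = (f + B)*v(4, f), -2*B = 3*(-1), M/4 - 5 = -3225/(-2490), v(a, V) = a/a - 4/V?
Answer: 3619757/1162 ≈ 3115.1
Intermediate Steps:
v(a, V) = 1 - 4/V
M = 2090/83 (M = 20 + 4*(-3225/(-2490)) = 20 + 4*(-3225*(-1/2490)) = 20 + 4*(215/166) = 20 + 430/83 = 2090/83 ≈ 25.181)
B = 3/2 (B = -3*(-1)/2 = -1/2*(-3) = 3/2 ≈ 1.5000)
h(f, T) = (-4 + f)*(3/2 + f)/f (h(f, T) = (f + 3/2)*((-4 + f)/f) = (3/2 + f)*((-4 + f)/f) = (-4 + f)*(3/2 + f)/f)
(h(-14, -46) + 3106) + M = ((-5/2 - 14 - 6/(-14)) + 3106) + 2090/83 = ((-5/2 - 14 - 6*(-1/14)) + 3106) + 2090/83 = ((-5/2 - 14 + 3/7) + 3106) + 2090/83 = (-225/14 + 3106) + 2090/83 = 43259/14 + 2090/83 = 3619757/1162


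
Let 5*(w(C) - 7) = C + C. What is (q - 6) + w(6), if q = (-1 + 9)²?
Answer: 337/5 ≈ 67.400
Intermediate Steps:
q = 64 (q = 8² = 64)
w(C) = 7 + 2*C/5 (w(C) = 7 + (C + C)/5 = 7 + (2*C)/5 = 7 + 2*C/5)
(q - 6) + w(6) = (64 - 6) + (7 + (⅖)*6) = 58 + (7 + 12/5) = 58 + 47/5 = 337/5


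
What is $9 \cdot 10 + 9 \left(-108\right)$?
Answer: $-882$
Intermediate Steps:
$9 \cdot 10 + 9 \left(-108\right) = 90 - 972 = -882$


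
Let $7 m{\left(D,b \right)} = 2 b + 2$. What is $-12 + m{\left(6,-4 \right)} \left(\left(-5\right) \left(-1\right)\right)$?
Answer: $- \frac{114}{7} \approx -16.286$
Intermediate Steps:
$m{\left(D,b \right)} = \frac{2}{7} + \frac{2 b}{7}$ ($m{\left(D,b \right)} = \frac{2 b + 2}{7} = \frac{2 + 2 b}{7} = \frac{2}{7} + \frac{2 b}{7}$)
$-12 + m{\left(6,-4 \right)} \left(\left(-5\right) \left(-1\right)\right) = -12 + \left(\frac{2}{7} + \frac{2}{7} \left(-4\right)\right) \left(\left(-5\right) \left(-1\right)\right) = -12 + \left(\frac{2}{7} - \frac{8}{7}\right) 5 = -12 - \frac{30}{7} = - \frac{114}{7}$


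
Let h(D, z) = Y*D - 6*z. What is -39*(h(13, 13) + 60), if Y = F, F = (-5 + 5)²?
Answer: 702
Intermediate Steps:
F = 0 (F = 0² = 0)
Y = 0
h(D, z) = -6*z (h(D, z) = 0*D - 6*z = 0 - 6*z = -6*z)
-39*(h(13, 13) + 60) = -39*(-6*13 + 60) = -39*(-78 + 60) = -39*(-18) = 702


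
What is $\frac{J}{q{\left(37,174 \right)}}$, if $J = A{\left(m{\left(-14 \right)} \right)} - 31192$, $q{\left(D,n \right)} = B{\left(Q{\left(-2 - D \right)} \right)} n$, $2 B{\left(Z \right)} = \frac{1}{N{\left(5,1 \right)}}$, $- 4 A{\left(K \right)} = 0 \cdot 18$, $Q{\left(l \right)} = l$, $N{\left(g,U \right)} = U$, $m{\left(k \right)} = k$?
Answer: $- \frac{31192}{87} \approx -358.53$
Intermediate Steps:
$A{\left(K \right)} = 0$ ($A{\left(K \right)} = - \frac{0 \cdot 18}{4} = \left(- \frac{1}{4}\right) 0 = 0$)
$B{\left(Z \right)} = \frac{1}{2}$ ($B{\left(Z \right)} = \frac{1}{2 \cdot 1} = \frac{1}{2} \cdot 1 = \frac{1}{2}$)
$q{\left(D,n \right)} = \frac{n}{2}$
$J = -31192$ ($J = 0 - 31192 = -31192$)
$\frac{J}{q{\left(37,174 \right)}} = - \frac{31192}{\frac{1}{2} \cdot 174} = - \frac{31192}{87}$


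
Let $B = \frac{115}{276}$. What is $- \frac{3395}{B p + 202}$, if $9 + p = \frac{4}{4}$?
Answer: $- \frac{10185}{596} \approx -17.089$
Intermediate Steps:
$B = \frac{5}{12}$ ($B = 115 \cdot \frac{1}{276} = \frac{5}{12} \approx 0.41667$)
$p = -8$ ($p = -9 + \frac{4}{4} = -9 + 4 \cdot \frac{1}{4} = -9 + 1 = -8$)
$- \frac{3395}{B p + 202} = - \frac{3395}{\frac{5}{12} \left(-8\right) + 202} = - \frac{3395}{- \frac{10}{3} + 202} = - \frac{3395}{\frac{596}{3}} = \left(-3395\right) \frac{3}{596} = - \frac{10185}{596}$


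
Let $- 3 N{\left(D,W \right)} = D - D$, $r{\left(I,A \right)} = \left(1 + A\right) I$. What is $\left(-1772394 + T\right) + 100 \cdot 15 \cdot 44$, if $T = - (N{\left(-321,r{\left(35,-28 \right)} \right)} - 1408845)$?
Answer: $-297549$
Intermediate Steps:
$r{\left(I,A \right)} = I \left(1 + A\right)$
$N{\left(D,W \right)} = 0$ ($N{\left(D,W \right)} = - \frac{D - D}{3} = \left(- \frac{1}{3}\right) 0 = 0$)
$T = 1408845$ ($T = - (0 - 1408845) = \left(-1\right) \left(-1408845\right) = 1408845$)
$\left(-1772394 + T\right) + 100 \cdot 15 \cdot 44 = \left(-1772394 + 1408845\right) + 100 \cdot 15 \cdot 44 = -363549 + 1500 \cdot 44 = -363549 + 66000 = -297549$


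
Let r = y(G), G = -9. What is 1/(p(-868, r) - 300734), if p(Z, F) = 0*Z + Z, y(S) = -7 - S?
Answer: -1/301602 ≈ -3.3156e-6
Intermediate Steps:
r = 2 (r = -7 - 1*(-9) = -7 + 9 = 2)
p(Z, F) = Z (p(Z, F) = 0 + Z = Z)
1/(p(-868, r) - 300734) = 1/(-868 - 300734) = 1/(-301602) = -1/301602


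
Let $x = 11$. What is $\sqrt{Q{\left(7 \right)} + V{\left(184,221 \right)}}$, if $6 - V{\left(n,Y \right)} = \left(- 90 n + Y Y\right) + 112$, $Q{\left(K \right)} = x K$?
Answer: $3 i \sqrt{3590} \approx 179.75 i$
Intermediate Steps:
$Q{\left(K \right)} = 11 K$
$V{\left(n,Y \right)} = -106 - Y^{2} + 90 n$ ($V{\left(n,Y \right)} = 6 - \left(\left(- 90 n + Y Y\right) + 112\right) = 6 - \left(\left(- 90 n + Y^{2}\right) + 112\right) = 6 - \left(\left(Y^{2} - 90 n\right) + 112\right) = 6 - \left(112 + Y^{2} - 90 n\right) = -106 - Y^{2} + 90 n$)
$\sqrt{Q{\left(7 \right)} + V{\left(184,221 \right)}} = \sqrt{11 \cdot 7 - 32387} = \sqrt{77 - 32387} = \sqrt{-32310} = 3 i \sqrt{3590}$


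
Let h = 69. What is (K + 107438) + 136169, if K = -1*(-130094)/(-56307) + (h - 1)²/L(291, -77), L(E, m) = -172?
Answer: 589750827073/2421201 ≈ 2.4358e+5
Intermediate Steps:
K = -70684934/2421201 (K = -1*(-130094)/(-56307) + (69 - 1)²/(-172) = 130094*(-1/56307) + 68²*(-1/172) = -130094/56307 + 4624*(-1/172) = -130094/56307 - 1156/43 = -70684934/2421201 ≈ -29.194)
(K + 107438) + 136169 = (-70684934/2421201 + 107438) + 136169 = 260058308104/2421201 + 136169 = 589750827073/2421201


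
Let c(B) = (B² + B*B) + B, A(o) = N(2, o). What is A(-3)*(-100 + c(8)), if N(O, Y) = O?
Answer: 72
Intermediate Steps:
A(o) = 2
c(B) = B + 2*B² (c(B) = (B² + B²) + B = 2*B² + B = B + 2*B²)
A(-3)*(-100 + c(8)) = 2*(-100 + 8*(1 + 2*8)) = 2*(-100 + 8*(1 + 16)) = 2*(-100 + 8*17) = 2*(-100 + 136) = 2*36 = 72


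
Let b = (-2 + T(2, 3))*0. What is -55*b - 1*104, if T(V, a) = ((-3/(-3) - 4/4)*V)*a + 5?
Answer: -104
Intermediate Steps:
T(V, a) = 5 (T(V, a) = ((-3*(-⅓) - 4*¼)*V)*a + 5 = ((1 - 1)*V)*a + 5 = (0*V)*a + 5 = 0*a + 5 = 0 + 5 = 5)
b = 0 (b = (-2 + 5)*0 = 3*0 = 0)
-55*b - 1*104 = -55*0 - 1*104 = 0 - 104 = -104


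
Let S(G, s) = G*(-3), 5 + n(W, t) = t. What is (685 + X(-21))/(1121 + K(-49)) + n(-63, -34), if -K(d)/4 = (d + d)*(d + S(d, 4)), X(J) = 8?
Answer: -171250/4393 ≈ -38.982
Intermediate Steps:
n(W, t) = -5 + t
S(G, s) = -3*G
K(d) = 16*d² (K(d) = -4*(d + d)*(d - 3*d) = -4*2*d*(-2*d) = -(-16)*d² = 16*d²)
(685 + X(-21))/(1121 + K(-49)) + n(-63, -34) = (685 + 8)/(1121 + 16*(-49)²) + (-5 - 34) = 693/(1121 + 16*2401) - 39 = 693/(1121 + 38416) - 39 = 693/39537 - 39 = 693*(1/39537) - 39 = 77/4393 - 39 = -171250/4393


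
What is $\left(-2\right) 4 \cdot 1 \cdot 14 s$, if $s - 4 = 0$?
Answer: $-448$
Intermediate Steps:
$s = 4$ ($s = 4 + 0 = 4$)
$\left(-2\right) 4 \cdot 1 \cdot 14 s = \left(-2\right) 4 \cdot 1 \cdot 14 \cdot 4 = \left(-8\right) 1 \cdot 14 \cdot 4 = \left(-8\right) 14 \cdot 4 = \left(-112\right) 4 = -448$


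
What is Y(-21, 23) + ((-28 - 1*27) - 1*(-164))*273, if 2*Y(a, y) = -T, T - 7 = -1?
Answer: 29754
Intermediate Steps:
T = 6 (T = 7 - 1 = 6)
Y(a, y) = -3 (Y(a, y) = (-1*6)/2 = (1/2)*(-6) = -3)
Y(-21, 23) + ((-28 - 1*27) - 1*(-164))*273 = -3 + ((-28 - 1*27) - 1*(-164))*273 = -3 + ((-28 - 27) + 164)*273 = -3 + (-55 + 164)*273 = -3 + 109*273 = -3 + 29757 = 29754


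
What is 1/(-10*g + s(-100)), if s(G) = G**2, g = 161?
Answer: 1/8390 ≈ 0.00011919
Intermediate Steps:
1/(-10*g + s(-100)) = 1/(-10*161 + (-100)**2) = 1/(-1610 + 10000) = 1/8390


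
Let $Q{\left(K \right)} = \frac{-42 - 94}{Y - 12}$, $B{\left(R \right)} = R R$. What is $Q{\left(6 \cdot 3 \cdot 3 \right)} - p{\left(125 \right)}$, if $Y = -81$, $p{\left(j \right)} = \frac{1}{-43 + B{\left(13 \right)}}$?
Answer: $\frac{5681}{3906} \approx 1.4544$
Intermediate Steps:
$B{\left(R \right)} = R^{2}$
$p{\left(j \right)} = \frac{1}{126}$ ($p{\left(j \right)} = \frac{1}{-43 + 13^{2}} = \frac{1}{-43 + 169} = \frac{1}{126}$)
$Q{\left(K \right)} = \frac{136}{93}$ ($Q{\left(K \right)} = \frac{-42 - 94}{-81 - 12} = - \frac{136}{-93} = \left(-136\right) \left(- \frac{1}{93}\right) = \frac{136}{93}$)
$Q{\left(6 \cdot 3 \cdot 3 \right)} - p{\left(125 \right)} = \frac{136}{93} - \frac{1}{126} = \frac{5681}{3906}$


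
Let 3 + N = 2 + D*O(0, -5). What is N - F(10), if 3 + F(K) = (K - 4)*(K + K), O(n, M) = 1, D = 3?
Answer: -115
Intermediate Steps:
N = 2 (N = -3 + (2 + 3*1) = -3 + (2 + 3) = -3 + 5 = 2)
F(K) = -3 + 2*K*(-4 + K) (F(K) = -3 + (K - 4)*(K + K) = -3 + (-4 + K)*(2*K) = -3 + 2*K*(-4 + K))
N - F(10) = 2 - (-3 - 8*10 + 2*10²) = 2 - (-3 - 80 + 2*100) = 2 - (-3 - 80 + 200) = 2 - 1*117 = 2 - 117 = -115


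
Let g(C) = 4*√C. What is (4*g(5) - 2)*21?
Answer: -42 + 336*√5 ≈ 709.32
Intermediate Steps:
(4*g(5) - 2)*21 = (4*(4*√5) - 2)*21 = (16*√5 - 2)*21 = (-2 + 16*√5)*21 = -42 + 336*√5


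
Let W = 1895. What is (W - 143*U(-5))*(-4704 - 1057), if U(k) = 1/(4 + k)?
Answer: -11740918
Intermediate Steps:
(W - 143*U(-5))*(-4704 - 1057) = (1895 - 143/(4 - 5))*(-4704 - 1057) = (1895 - 143/(-1))*(-5761) = (1895 - 143*(-1))*(-5761) = (1895 + 143)*(-5761) = 2038*(-5761) = -11740918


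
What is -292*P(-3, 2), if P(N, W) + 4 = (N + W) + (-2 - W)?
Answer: 2628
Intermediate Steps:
P(N, W) = -6 + N (P(N, W) = -4 + ((N + W) + (-2 - W)) = -4 + (-2 + N) = -6 + N)
-292*P(-3, 2) = -292*(-6 - 3) = -292*(-9) = 2628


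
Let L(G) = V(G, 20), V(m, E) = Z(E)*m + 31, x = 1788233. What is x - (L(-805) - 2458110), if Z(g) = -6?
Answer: 4241482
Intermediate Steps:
V(m, E) = 31 - 6*m (V(m, E) = -6*m + 31 = 31 - 6*m)
L(G) = 31 - 6*G
x - (L(-805) - 2458110) = 1788233 - ((31 - 6*(-805)) - 2458110) = 1788233 - ((31 + 4830) - 2458110) = 1788233 - (4861 - 2458110) = 1788233 - 1*(-2453249) = 1788233 + 2453249 = 4241482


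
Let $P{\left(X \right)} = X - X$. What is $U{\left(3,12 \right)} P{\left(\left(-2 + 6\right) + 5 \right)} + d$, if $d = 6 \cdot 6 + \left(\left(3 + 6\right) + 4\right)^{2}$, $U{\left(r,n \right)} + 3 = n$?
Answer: $205$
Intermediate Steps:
$U{\left(r,n \right)} = -3 + n$
$P{\left(X \right)} = 0$
$d = 205$ ($d = 36 + \left(9 + 4\right)^{2} = 36 + 13^{2} = 36 + 169 = 205$)
$U{\left(3,12 \right)} P{\left(\left(-2 + 6\right) + 5 \right)} + d = \left(-3 + 12\right) 0 + 205 = 9 \cdot 0 + 205 = 0 + 205 = 205$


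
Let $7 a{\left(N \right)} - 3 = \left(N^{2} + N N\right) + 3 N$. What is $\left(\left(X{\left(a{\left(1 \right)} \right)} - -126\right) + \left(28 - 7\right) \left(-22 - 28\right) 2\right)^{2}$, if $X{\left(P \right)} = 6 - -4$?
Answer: $3857296$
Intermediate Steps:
$a{\left(N \right)} = \frac{3}{7} + \frac{2 N^{2}}{7} + \frac{3 N}{7}$ ($a{\left(N \right)} = \frac{3}{7} + \frac{\left(N^{2} + N N\right) + 3 N}{7} = \frac{3}{7} + \frac{\left(N^{2} + N^{2}\right) + 3 N}{7} = \frac{3}{7} + \frac{2 N^{2} + 3 N}{7} = \frac{3}{7} + \left(\frac{2 N^{2}}{7} + \frac{3 N}{7}\right) = \frac{3}{7} + \frac{2 N^{2}}{7} + \frac{3 N}{7}$)
$X{\left(P \right)} = 10$ ($X{\left(P \right)} = 6 + 4 = 10$)
$\left(\left(X{\left(a{\left(1 \right)} \right)} - -126\right) + \left(28 - 7\right) \left(-22 - 28\right) 2\right)^{2} = \left(\left(10 - -126\right) + \left(28 - 7\right) \left(-22 - 28\right) 2\right)^{2} = \left(\left(10 + 126\right) + 21 \left(-50\right) 2\right)^{2} = \left(136 - 2100\right)^{2} = \left(-1964\right)^{2} = 3857296$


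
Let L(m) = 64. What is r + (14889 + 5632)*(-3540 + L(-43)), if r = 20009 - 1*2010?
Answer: -71312997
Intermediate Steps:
r = 17999 (r = 20009 - 2010 = 17999)
r + (14889 + 5632)*(-3540 + L(-43)) = 17999 + (14889 + 5632)*(-3540 + 64) = 17999 + 20521*(-3476) = 17999 - 71330996 = -71312997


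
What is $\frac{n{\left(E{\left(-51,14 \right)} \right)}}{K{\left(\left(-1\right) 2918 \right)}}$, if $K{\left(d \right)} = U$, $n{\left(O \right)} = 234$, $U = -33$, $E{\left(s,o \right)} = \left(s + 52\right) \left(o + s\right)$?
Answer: $- \frac{78}{11} \approx -7.0909$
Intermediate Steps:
$E{\left(s,o \right)} = \left(52 + s\right) \left(o + s\right)$
$K{\left(d \right)} = -33$
$\frac{n{\left(E{\left(-51,14 \right)} \right)}}{K{\left(\left(-1\right) 2918 \right)}} = \frac{234}{-33} = 234 \left(- \frac{1}{33}\right) = - \frac{78}{11}$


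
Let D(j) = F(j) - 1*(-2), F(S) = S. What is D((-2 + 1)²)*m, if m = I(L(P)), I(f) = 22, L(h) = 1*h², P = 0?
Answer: 66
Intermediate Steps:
L(h) = h²
m = 22
D(j) = 2 + j (D(j) = j - 1*(-2) = j + 2 = 2 + j)
D((-2 + 1)²)*m = (2 + (-2 + 1)²)*22 = (2 + (-1)²)*22 = (2 + 1)*22 = 3*22 = 66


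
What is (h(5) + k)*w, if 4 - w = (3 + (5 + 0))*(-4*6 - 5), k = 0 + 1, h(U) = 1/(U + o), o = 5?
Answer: 1298/5 ≈ 259.60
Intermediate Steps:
h(U) = 1/(5 + U) (h(U) = 1/(U + 5) = 1/(5 + U))
k = 1
w = 236 (w = 4 - (3 + (5 + 0))*(-4*6 - 5) = 4 - (3 + 5)*(-24 - 5) = 4 - 8*(-29) = 4 - 1*(-232) = 4 + 232 = 236)
(h(5) + k)*w = (1/(5 + 5) + 1)*236 = (1/10 + 1)*236 = (⅒ + 1)*236 = (11/10)*236 = 1298/5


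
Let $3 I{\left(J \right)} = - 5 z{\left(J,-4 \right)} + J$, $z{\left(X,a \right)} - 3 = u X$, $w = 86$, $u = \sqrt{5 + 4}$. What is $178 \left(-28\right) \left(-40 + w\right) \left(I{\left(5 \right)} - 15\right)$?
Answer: $\frac{29804320}{3} \approx 9.9348 \cdot 10^{6}$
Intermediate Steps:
$u = 3$ ($u = \sqrt{9} = 3$)
$z{\left(X,a \right)} = 3 + 3 X$
$I{\left(J \right)} = -5 - \frac{14 J}{3}$ ($I{\left(J \right)} = \frac{- 5 \left(3 + 3 J\right) + J}{3} = \frac{\left(-15 - 15 J\right) + J}{3} = \frac{-15 - 14 J}{3} = -5 - \frac{14 J}{3}$)
$178 \left(-28\right) \left(-40 + w\right) \left(I{\left(5 \right)} - 15\right) = 178 \left(-28\right) \left(-40 + 86\right) \left(\left(-5 - \frac{70}{3}\right) - 15\right) = - 4984 \cdot 46 \left(\left(-5 - \frac{70}{3}\right) - 15\right) = - 4984 \cdot 46 \left(- \frac{85}{3} - 15\right) = - 4984 \cdot 46 \left(- \frac{130}{3}\right) = \left(-4984\right) \left(- \frac{5980}{3}\right) = \frac{29804320}{3}$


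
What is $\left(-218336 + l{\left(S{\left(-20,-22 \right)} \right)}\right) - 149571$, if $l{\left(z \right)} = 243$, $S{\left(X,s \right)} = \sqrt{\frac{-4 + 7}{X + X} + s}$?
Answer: $-367664$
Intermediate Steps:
$S{\left(X,s \right)} = \sqrt{s + \frac{3}{2 X}}$ ($S{\left(X,s \right)} = \sqrt{\frac{3}{2 X} + s} = \sqrt{s + \frac{3}{2 X}}$)
$\left(-218336 + l{\left(S{\left(-20,-22 \right)} \right)}\right) - 149571 = \left(-218336 + 243\right) - 149571 = -218093 - 149571 = -367664$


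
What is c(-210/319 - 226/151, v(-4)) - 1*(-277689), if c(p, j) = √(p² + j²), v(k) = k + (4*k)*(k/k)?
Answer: 277689 + 212*√20889914/48169 ≈ 2.7771e+5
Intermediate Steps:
v(k) = 5*k (v(k) = k + (4*k)*1 = k + 4*k = 5*k)
c(p, j) = √(j² + p²)
c(-210/319 - 226/151, v(-4)) - 1*(-277689) = √((5*(-4))² + (-210/319 - 226/151)²) - 1*(-277689) = √((-20)² + (-210*1/319 - 226*1/151)²) + 277689 = √(400 + (-210/319 - 226/151)²) + 277689 = √(400 + (-103804/48169)²) + 277689 = √(400 + 10775270416/2320252561) + 277689 = √(938876294816/2320252561) + 277689 = 212*√20889914/48169 + 277689 = 277689 + 212*√20889914/48169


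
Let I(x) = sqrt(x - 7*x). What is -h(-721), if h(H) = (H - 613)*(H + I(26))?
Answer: -961814 + 2668*I*sqrt(39) ≈ -9.6181e+5 + 16662.0*I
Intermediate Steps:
I(x) = sqrt(6)*sqrt(-x) (I(x) = sqrt(-6*x) = sqrt(6)*sqrt(-x))
h(H) = (-613 + H)*(H + 2*I*sqrt(39)) (h(H) = (H - 613)*(H + sqrt(6)*sqrt(-1*26)) = (-613 + H)*(H + sqrt(6)*sqrt(-26)) = (-613 + H)*(H + sqrt(6)*(I*sqrt(26))) = (-613 + H)*(H + 2*I*sqrt(39)))
-h(-721) = -((-721)**2 - 613*(-721) - 1226*I*sqrt(39) + 2*I*(-721)*sqrt(39)) = -(519841 + 441973 - 1226*I*sqrt(39) - 1442*I*sqrt(39)) = -(961814 - 2668*I*sqrt(39)) = -961814 + 2668*I*sqrt(39)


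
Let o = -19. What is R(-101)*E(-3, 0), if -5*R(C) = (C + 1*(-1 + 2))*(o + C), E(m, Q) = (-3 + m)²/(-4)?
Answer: 21600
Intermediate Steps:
E(m, Q) = -(-3 + m)²/4 (E(m, Q) = (-3 + m)²*(-¼) = -(-3 + m)²/4)
R(C) = -(1 + C)*(-19 + C)/5 (R(C) = -(C + 1*(-1 + 2))*(-19 + C)/5 = -(C + 1*1)*(-19 + C)/5 = -(C + 1)*(-19 + C)/5 = -(1 + C)*(-19 + C)/5)
R(-101)*E(-3, 0) = (19/5 - ⅕*(-101)² + (18/5)*(-101))*(-(-3 - 3)²/4) = (19/5 - ⅕*10201 - 1818/5)*(-¼*(-6)²) = (19/5 - 10201/5 - 1818/5)*(-¼*36) = -2400*(-9) = 21600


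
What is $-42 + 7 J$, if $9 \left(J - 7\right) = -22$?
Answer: $- \frac{91}{9} \approx -10.111$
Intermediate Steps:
$J = \frac{41}{9}$ ($J = 7 + \frac{1}{9} \left(-22\right) = 7 - \frac{22}{9} = \frac{41}{9} \approx 4.5556$)
$-42 + 7 J = -42 + 7 \cdot \frac{41}{9} = -42 + \frac{287}{9} = - \frac{91}{9}$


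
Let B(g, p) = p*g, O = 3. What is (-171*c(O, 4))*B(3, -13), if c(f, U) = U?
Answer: 26676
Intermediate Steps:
B(g, p) = g*p
(-171*c(O, 4))*B(3, -13) = (-171*4)*(3*(-13)) = -684*(-39) = 26676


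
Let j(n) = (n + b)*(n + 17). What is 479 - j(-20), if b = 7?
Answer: 440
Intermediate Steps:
j(n) = (7 + n)*(17 + n) (j(n) = (n + 7)*(n + 17) = (7 + n)*(17 + n))
479 - j(-20) = 479 - (119 + (-20)² + 24*(-20)) = 479 - (119 + 400 - 480) = 479 - 1*39 = 479 - 39 = 440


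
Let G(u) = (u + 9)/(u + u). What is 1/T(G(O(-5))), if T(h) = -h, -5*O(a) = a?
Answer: -1/5 ≈ -0.20000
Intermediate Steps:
O(a) = -a/5
G(u) = (9 + u)/(2*u) (G(u) = (9 + u)/((2*u)) = (9 + u)*(1/(2*u)) = (9 + u)/(2*u))
1/T(G(O(-5))) = 1/(-(9 - 1/5*(-5))/(2*((-1/5*(-5))))) = 1/(-(9 + 1)/(2*1)) = 1/(-10/2) = 1/(-1*5) = 1/(-5) = -1/5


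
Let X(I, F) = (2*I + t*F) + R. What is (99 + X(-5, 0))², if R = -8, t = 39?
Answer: 6561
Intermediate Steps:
X(I, F) = -8 + 2*I + 39*F (X(I, F) = (2*I + 39*F) - 8 = -8 + 2*I + 39*F)
(99 + X(-5, 0))² = (99 + (-8 + 2*(-5) + 39*0))² = (99 + (-8 - 10 + 0))² = (99 - 18)² = 81² = 6561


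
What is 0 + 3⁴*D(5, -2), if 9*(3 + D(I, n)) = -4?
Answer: -279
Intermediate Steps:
D(I, n) = -31/9 (D(I, n) = -3 + (⅑)*(-4) = -3 - 4/9 = -31/9)
0 + 3⁴*D(5, -2) = 0 + 3⁴*(-31/9) = 0 + 81*(-31/9) = 0 - 279 = -279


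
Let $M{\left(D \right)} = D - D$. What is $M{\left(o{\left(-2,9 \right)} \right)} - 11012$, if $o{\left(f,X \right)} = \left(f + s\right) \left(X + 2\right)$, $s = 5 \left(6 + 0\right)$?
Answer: $-11012$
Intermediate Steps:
$s = 30$ ($s = 5 \cdot 6 = 30$)
$o{\left(f,X \right)} = \left(2 + X\right) \left(30 + f\right)$ ($o{\left(f,X \right)} = \left(f + 30\right) \left(X + 2\right) = \left(30 + f\right) \left(2 + X\right) = \left(2 + X\right) \left(30 + f\right)$)
$M{\left(D \right)} = 0$
$M{\left(o{\left(-2,9 \right)} \right)} - 11012 = 0 - 11012 = -11012$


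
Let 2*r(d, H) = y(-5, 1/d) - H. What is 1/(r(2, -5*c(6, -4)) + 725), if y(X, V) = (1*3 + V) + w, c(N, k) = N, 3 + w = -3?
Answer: 4/2955 ≈ 0.0013536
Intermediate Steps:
w = -6 (w = -3 - 3 = -6)
y(X, V) = -3 + V (y(X, V) = (1*3 + V) - 6 = (3 + V) - 6 = -3 + V)
r(d, H) = -3/2 + 1/(2*d) - H/2 (r(d, H) = ((-3 + 1/d) - H)/2 = (-3 + 1/d - H)/2 = -3/2 + 1/(2*d) - H/2)
1/(r(2, -5*c(6, -4)) + 725) = 1/((1/2)*(1 - 3*2 - 1*(-5*6)*2)/2 + 725) = 1/((1/2)*(1/2)*(1 - 6 - 1*(-30)*2) + 725) = 1/((1/2)*(1/2)*(1 - 6 + 60) + 725) = 1/((1/2)*(1/2)*55 + 725) = 1/(55/4 + 725) = 1/(2955/4) = 4/2955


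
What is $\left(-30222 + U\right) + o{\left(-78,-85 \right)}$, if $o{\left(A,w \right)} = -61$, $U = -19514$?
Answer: $-49797$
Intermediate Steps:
$\left(-30222 + U\right) + o{\left(-78,-85 \right)} = \left(-30222 - 19514\right) - 61 = -49736 - 61 = -49797$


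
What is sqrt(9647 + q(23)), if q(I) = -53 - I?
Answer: sqrt(9571) ≈ 97.832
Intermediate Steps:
sqrt(9647 + q(23)) = sqrt(9647 + (-53 - 1*23)) = sqrt(9647 + (-53 - 23)) = sqrt(9647 - 76) = sqrt(9571)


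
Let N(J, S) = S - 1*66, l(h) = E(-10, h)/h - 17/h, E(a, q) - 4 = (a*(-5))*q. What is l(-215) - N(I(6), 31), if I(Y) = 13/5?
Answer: 18288/215 ≈ 85.060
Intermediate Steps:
E(a, q) = 4 - 5*a*q (E(a, q) = 4 + (a*(-5))*q = 4 + (-5*a)*q = 4 - 5*a*q)
l(h) = -17/h + (4 + 50*h)/h (l(h) = (4 - 5*(-10)*h)/h - 17/h = (4 + 50*h)/h - 17/h = -17/h + (4 + 50*h)/h)
I(Y) = 13/5 (I(Y) = 13*(⅕) = 13/5)
N(J, S) = -66 + S (N(J, S) = S - 66 = -66 + S)
l(-215) - N(I(6), 31) = (50 - 13/(-215)) - (-66 + 31) = (50 - 13*(-1/215)) - 1*(-35) = (50 + 13/215) + 35 = 10763/215 + 35 = 18288/215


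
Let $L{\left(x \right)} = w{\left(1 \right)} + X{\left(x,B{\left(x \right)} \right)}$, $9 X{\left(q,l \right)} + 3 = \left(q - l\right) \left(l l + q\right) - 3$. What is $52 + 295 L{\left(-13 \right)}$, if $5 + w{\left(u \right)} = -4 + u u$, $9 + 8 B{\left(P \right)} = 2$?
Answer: $\frac{3621347}{1536} \approx 2357.6$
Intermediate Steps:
$B{\left(P \right)} = - \frac{7}{8}$ ($B{\left(P \right)} = - \frac{9}{8} + \frac{1}{8} \cdot 2 = - \frac{9}{8} + \frac{1}{4} = - \frac{7}{8}$)
$w{\left(u \right)} = -9 + u^{2}$ ($w{\left(u \right)} = -5 + \left(-4 + u u\right) = -5 + \left(-4 + u^{2}\right) = -9 + u^{2}$)
$X{\left(q,l \right)} = - \frac{2}{3} + \frac{\left(q + l^{2}\right) \left(q - l\right)}{9}$ ($X{\left(q,l \right)} = - \frac{1}{3} + \frac{\left(q - l\right) \left(l l + q\right) - 3}{9} = - \frac{1}{3} + \frac{\left(q - l\right) \left(l^{2} + q\right) - 3}{9} = - \frac{1}{3} + \frac{\left(q - l\right) \left(q + l^{2}\right) - 3}{9} = - \frac{1}{3} + \frac{\left(q + l^{2}\right) \left(q - l\right) - 3}{9} = - \frac{1}{3} + \frac{-3 + \left(q + l^{2}\right) \left(q - l\right)}{9} = - \frac{1}{3} + \left(- \frac{1}{3} + \frac{\left(q + l^{2}\right) \left(q - l\right)}{9}\right) = - \frac{2}{3} + \frac{\left(q + l^{2}\right) \left(q - l\right)}{9}$)
$L{\left(x \right)} = - \frac{39593}{4608} + \frac{x^{2}}{9} + \frac{35 x}{192}$ ($L{\left(x \right)} = \left(-9 + 1^{2}\right) - \left(\frac{2}{3} - \frac{343}{4608} - \frac{7 x}{72} - \frac{x^{2}}{9} - \frac{x \left(- \frac{7}{8}\right)^{2}}{9}\right) = \left(-9 + 1\right) + \left(- \frac{2}{3} - - \frac{343}{4608} + \frac{x^{2}}{9} + \frac{7 x}{72} + \frac{1}{9} x \frac{49}{64}\right) = -8 + \left(- \frac{2}{3} + \frac{343}{4608} + \frac{x^{2}}{9} + \frac{7 x}{72} + \frac{49 x}{576}\right) = -8 + \left(- \frac{2729}{4608} + \frac{x^{2}}{9} + \frac{35 x}{192}\right) = - \frac{39593}{4608} + \frac{x^{2}}{9} + \frac{35 x}{192}$)
$52 + 295 L{\left(-13 \right)} = 52 + 295 \left(- \frac{39593}{4608} + \frac{\left(-13\right)^{2}}{9} + \frac{35}{192} \left(-13\right)\right) = 52 + 295 \left(- \frac{39593}{4608} + \frac{1}{9} \cdot 169 - \frac{455}{192}\right) = 52 + 295 \left(- \frac{39593}{4608} + \frac{169}{9} - \frac{455}{192}\right) = 52 + 295 \cdot \frac{12005}{1536} = 52 + \frac{3541475}{1536} = \frac{3621347}{1536}$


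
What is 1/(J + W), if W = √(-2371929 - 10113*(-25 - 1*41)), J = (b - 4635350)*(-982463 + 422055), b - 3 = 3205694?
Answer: 267062992808/213967926382697579742749 - I*√1704471/641903779148092739228247 ≈ 1.2481e-12 - 2.0339e-21*I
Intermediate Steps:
b = 3205697 (b = 3 + 3205694 = 3205697)
J = 801188978424 (J = (3205697 - 4635350)*(-982463 + 422055) = -1429653*(-560408) = 801188978424)
W = I*√1704471 (W = √(-2371929 - 10113*(-25 - 41)) = √(-2371929 - 10113*(-66)) = √(-2371929 + 667458) = √(-1704471) = I*√1704471 ≈ 1305.6*I)
1/(J + W) = 1/(801188978424 + I*√1704471)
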